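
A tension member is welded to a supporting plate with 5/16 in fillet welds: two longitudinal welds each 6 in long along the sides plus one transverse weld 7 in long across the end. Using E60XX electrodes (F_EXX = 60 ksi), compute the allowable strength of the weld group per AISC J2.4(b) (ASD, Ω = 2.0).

t_e = 0.707 × 0.3125 = 0.2209 in.
R_nwl = 0.6 × 60 × 0.2209 × 12 = 95.44 kips (longitudinal, 2 welds).
R_nwt = 0.6 × 60 × 0.2209 × 7 = 55.68 kips (transverse, base value).
(i) R_nwl + R_nwt = 151.1 kips; (ii) 0.85 R_nwl + 1.5 R_nwt = 164.6 kips.
R_n = max = 164.6 kips [governs: (ii)]; R_n/Ω = 82.32 kips.

R_n/Ω ≈ 82.3 kips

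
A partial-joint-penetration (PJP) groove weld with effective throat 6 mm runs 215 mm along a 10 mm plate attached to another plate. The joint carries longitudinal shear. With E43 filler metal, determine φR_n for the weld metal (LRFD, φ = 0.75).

E43XX → F_EXX = 430 MPa.
Effective throat (given) t_e = 6 mm.
A_we = 6 × 215 = 1290 mm².
F_nw = 0.6 F_EXX = 258 MPa.
φR_n = 0.75 × 258 × 1290 × 10⁻³ = 249.6 kN.

φR_n ≈ 250 kN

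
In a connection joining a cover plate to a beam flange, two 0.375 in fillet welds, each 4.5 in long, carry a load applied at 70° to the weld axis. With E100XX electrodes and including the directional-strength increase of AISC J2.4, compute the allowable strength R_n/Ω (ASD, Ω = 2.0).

E100XX → F_EXX = 100 ksi.
t_e = 0.707 × 0.375 = 0.2651 in; A_we = 0.2651 × 9 = 2.386 in².
Directional factor: 1.0 + 0.5 sin^1.5(70°) = 1.455.
F_nw = 0.6 × 100 × 1.455 = 87.33 ksi.
R_n/Ω = (87.33 × 2.386) / 2.0 = 104.2 kip.

R_n/Ω ≈ 104 kip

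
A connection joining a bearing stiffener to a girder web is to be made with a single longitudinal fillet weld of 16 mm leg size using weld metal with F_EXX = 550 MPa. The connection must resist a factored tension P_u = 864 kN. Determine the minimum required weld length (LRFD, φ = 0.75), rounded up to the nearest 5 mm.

L = 310 mm

Throat t_e = 0.707 × 16 = 11.31 mm.
φr_n = 0.75 × 0.6 × 550 × 11.31 × 10⁻³ = 2.8 kN/mm.
L_req = P_u / φr_n = 864 / 2.8 = 308.6 mm total.
Round up → use L = 310 mm.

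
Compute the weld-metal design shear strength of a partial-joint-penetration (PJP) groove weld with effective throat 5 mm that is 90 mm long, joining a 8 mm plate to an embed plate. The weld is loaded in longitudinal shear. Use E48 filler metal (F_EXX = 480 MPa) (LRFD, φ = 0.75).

Effective throat (given) t_e = 5 mm.
A_we = 5 × 90 = 450 mm².
F_nw = 0.6 F_EXX = 288 MPa.
φR_n = 0.75 × 288 × 450 × 10⁻³ = 97.2 kN.

φR_n ≈ 97.2 kN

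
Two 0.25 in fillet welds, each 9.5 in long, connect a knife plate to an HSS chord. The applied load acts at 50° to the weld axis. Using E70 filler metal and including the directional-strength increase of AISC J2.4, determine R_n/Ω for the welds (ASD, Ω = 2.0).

E70XX → F_EXX = 70 ksi.
t_e = 0.707 × 0.25 = 0.1767 in; A_we = 0.1767 × 19 = 3.358 in².
Directional factor: 1.0 + 0.5 sin^1.5(50°) = 1.335.
F_nw = 0.6 × 70 × 1.335 = 56.08 ksi.
R_n/Ω = (56.08 × 3.358) / 2.0 = 94.17 kips.

R_n/Ω ≈ 94.2 kips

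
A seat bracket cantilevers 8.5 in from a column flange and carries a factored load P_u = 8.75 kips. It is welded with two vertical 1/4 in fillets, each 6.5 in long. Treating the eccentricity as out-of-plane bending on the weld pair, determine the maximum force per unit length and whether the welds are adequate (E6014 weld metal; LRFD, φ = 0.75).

f_max ≈ 5.32 kip/in; NOT adequate

E60XX → F_EXX = 60 ksi.
L_w = 2 × 6.5 = 13 in; section modulus (unit throat) S = 2 × L²/6 = 14.08 in².
Direct shear f_v = P/L_w = 8.75/13 = 0.6731 kip/in.
Moment M = P × e = 8.75 × 8.5 = 74.375 kip·in; bending f_b = M/S = 5.281 kip/in.
f_max = √(f_v² + f_b²) = √(0.6731² + 5.281²) = 5.324 kip/in.
φr_n = 0.75 × 0.6 × 60 × (0.707 × 0.25) = 4.772 kip/in → NOT adequate.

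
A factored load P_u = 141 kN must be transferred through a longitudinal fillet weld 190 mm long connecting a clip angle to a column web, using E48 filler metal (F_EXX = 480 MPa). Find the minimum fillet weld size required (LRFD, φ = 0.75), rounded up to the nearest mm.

w = 5 mm

Total weld length L = 190 mm.
Required throat t_e = P_u / (φ × 0.6 F_EXX × L) = 141 / (0.75 × 0.6 × 480 × 190 × 10⁻³) = 3.436 mm.
Required leg w = t_e / 0.707 = 4.86 mm → use 5 mm.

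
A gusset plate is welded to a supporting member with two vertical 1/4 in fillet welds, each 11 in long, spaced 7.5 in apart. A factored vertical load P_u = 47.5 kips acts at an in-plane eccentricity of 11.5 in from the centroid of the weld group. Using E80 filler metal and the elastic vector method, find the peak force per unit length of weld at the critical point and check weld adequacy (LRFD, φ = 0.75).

E80XX → F_EXX = 80 ksi.
Total weld length L_w = 22 in. Treat welds as unit-width lines.
Polar moment about centroid: J = 2[d³/12 + d(b/2)²] = 2[11³/12 + 11×3.75²] = 531.2 in³.
Direct shear f_v = P/L_w = 47.5 / 22 = 2.159 kip/in (vertical).
Torsion M = P·e = 47.5 × 11.5 = 546.25 kip·in.
Critical point at (x, y) = (3.75, 5.5) from centroid. f_tx = M·y/J = 5.656 kip/in; f_ty = M·x/J = 3.856 kip/in.
Resultant f_max = √[f_tx² + (f_v + f_ty)²] = √[5.656² + (2.159 + 3.856)²] = 8.257 kip/in.
Capacity per unit length: φr_n = 0.75 × 0.6 × 80 × (0.707 × 0.25) = 6.363 kip/in.
8.257 > 6.363 → NOT adequate.

f_max ≈ 8.26 kip/in; NOT adequate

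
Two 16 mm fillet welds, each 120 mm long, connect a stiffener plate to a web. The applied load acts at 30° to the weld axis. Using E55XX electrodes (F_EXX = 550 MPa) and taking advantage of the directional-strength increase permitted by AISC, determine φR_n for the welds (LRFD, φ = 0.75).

φR_n ≈ 791 kN

t_e = 0.707 × 16 = 11.31 mm; A_we = 11.31 × 240 = 2715 mm².
Directional factor: 1.0 + 0.5 sin^1.5(30°) = 1.177.
F_nw = 0.6 × 550 × 1.177 = 388.3 MPa.
φR_n = 0.75 × 388.3 × 2715 × 10⁻³ = 790.7 kN.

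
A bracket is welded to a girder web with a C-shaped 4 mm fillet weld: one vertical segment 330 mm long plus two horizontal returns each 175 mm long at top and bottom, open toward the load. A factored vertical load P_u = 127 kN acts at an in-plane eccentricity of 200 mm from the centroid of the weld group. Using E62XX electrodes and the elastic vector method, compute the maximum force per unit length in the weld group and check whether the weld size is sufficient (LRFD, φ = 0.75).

f_max ≈ 500 N/mm; adequate

E62XX → F_EXX = 620 MPa.
Total weld length L_w = 680 mm. Treat welds as unit-width lines.
Centroid: x̄ = 2×175×87.5 / 680 = 45.04 mm from the vertical weld.
Polar moment about centroid: J = I_x + I_y = [330³/12 + 2×175×165²] + [330×45.04² + 2(175³/12 + 175×42.46²)] = 14720000 mm³.
Direct shear f_v = P/L_w = 127×10³ / 680 = 186.8 N/mm (vertical).
Torsion M = P·e = 127×10³ × 200 = 25400000 N·mm.
Critical point at (x, y) = (130, 165) from centroid. f_tx = M·y/J = 284.8 N/mm; f_ty = M·x/J = 224.3 N/mm.
Resultant f_max = √[f_tx² + (f_v + f_ty)²] = √[284.8² + (186.8 + 224.3)²] = 500.1 N/mm.
Capacity per unit length: φr_n = 0.75 × 0.6 × 620 × (0.707 × 4) = 789 N/mm.
500.1 ≤ 789 → adequate.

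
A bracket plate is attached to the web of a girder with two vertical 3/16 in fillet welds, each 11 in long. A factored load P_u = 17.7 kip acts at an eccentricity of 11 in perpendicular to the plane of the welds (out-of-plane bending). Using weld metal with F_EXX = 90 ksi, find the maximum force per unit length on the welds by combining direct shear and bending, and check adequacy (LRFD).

L_w = 2 × 11 = 22 in; section modulus (unit throat) S = 2 × L²/6 = 40.33 in².
Direct shear f_v = P/L_w = 17.7/22 = 0.8045 kip/in.
Moment M = P × e = 17.7 × 11 = 194.7 kip·in; bending f_b = M/S = 4.827 kip/in.
f_max = √(f_v² + f_b²) = √(0.8045² + 4.827²) = 4.894 kip/in.
φr_n = 0.75 × 0.6 × 90 × (0.707 × 0.1875) = 5.369 kip/in → adequate.

f_max ≈ 4.89 kip/in; adequate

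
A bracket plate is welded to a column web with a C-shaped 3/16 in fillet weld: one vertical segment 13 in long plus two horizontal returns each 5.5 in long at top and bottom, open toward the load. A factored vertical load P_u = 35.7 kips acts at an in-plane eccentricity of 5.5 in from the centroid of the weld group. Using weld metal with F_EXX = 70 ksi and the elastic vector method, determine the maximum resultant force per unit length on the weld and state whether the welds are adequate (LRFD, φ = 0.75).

f_max ≈ 3.18 kip/in; adequate

Total weld length L_w = 24 in. Treat welds as unit-width lines.
Centroid: x̄ = 2×5.5×2.75 / 24 = 1.26 in from the vertical weld.
Polar moment about centroid: J = I_x + I_y = [13³/12 + 2×5.5×6.5²] + [13×1.26² + 2(5.5³/12 + 5.5×1.49²)] = 720.6 in³.
Direct shear f_v = P/L_w = 35.7 / 24 = 1.488 kip/in (vertical).
Torsion M = P·e = 35.7 × 5.5 = 196.35 kip·in.
Critical point at (x, y) = (4.24, 6.5) from centroid. f_tx = M·y/J = 1.771 kip/in; f_ty = M·x/J = 1.155 kip/in.
Resultant f_max = √[f_tx² + (f_v + f_ty)²] = √[1.771² + (1.488 + 1.155)²] = 3.181 kip/in.
Capacity per unit length: φr_n = 0.75 × 0.6 × 70 × (0.707 × 0.1875) = 4.176 kip/in.
3.181 ≤ 4.176 → adequate.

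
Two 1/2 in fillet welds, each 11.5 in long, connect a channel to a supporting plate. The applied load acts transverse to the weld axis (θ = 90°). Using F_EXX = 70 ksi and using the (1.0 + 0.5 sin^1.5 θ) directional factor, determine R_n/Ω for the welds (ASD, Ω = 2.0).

t_e = 0.707 × 0.5 = 0.3535 in; A_we = 0.3535 × 23 = 8.13 in².
Directional factor: 1.0 + 0.5 sin^1.5(90°) = 1.5.
F_nw = 0.6 × 70 × 1.5 = 63 ksi.
R_n/Ω = (63 × 8.13) / 2.0 = 256.1 kip.

R_n/Ω ≈ 256 kip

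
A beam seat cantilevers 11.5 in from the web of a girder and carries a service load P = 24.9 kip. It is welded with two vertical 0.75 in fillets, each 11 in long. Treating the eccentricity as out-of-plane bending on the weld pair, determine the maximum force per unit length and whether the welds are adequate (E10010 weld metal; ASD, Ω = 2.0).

f_max ≈ 7.19 kip/in; adequate

E100XX → F_EXX = 100 ksi.
L_w = 2 × 11 = 22 in; section modulus (unit throat) S = 2 × L²/6 = 40.33 in².
Direct shear f_v = P/L_w = 24.9/22 = 1.132 kip/in.
Moment M = P × e = 24.9 × 11.5 = 286.35 kip·in; bending f_b = M/S = 7.1 kip/in.
f_max = √(f_v² + f_b²) = √(1.132² + 7.1²) = 7.189 kip/in.
r_n/Ω = (1/2.0) × 0.6 × 100 × (0.707 × 0.75) = 15.91 kip/in → adequate.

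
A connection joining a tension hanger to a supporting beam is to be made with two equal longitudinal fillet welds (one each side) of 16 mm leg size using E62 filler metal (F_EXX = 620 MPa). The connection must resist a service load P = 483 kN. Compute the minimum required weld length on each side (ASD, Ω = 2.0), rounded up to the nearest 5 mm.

Throat t_e = 0.707 × 16 = 11.31 mm.
r_n/Ω = (0.6 × 620 × 11.31) / 2.0 = 2104 N/mm = 2.104 kN/mm.
L_req = P / (r_n/Ω) = 483 / 2.104 = 229.6 mm total.
Per side: 229.6 / 2 = 114.8 mm.
Round up → use L = 115 mm on each side.

L = 115 mm on each side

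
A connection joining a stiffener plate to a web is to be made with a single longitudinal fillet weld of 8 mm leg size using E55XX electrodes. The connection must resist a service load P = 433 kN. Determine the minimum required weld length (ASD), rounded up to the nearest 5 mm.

L = 465 mm

E55XX → F_EXX = 550 MPa.
Throat t_e = 0.707 × 8 = 5.656 mm.
r_n/Ω = (0.6 × 550 × 5.656) / 2.0 = 933.2 N/mm = 0.9332 kN/mm.
L_req = P / (r_n/Ω) = 433 / 0.9332 = 464 mm total.
Round up → use L = 465 mm.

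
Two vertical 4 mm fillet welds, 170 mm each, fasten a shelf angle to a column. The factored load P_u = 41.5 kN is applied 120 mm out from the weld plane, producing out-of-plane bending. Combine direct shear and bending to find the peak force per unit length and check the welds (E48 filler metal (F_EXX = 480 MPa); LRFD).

f_max ≈ 531 N/mm; adequate

L_w = 2 × 170 = 340 mm; section modulus (unit throat) S = 2 × L²/6 = 9633 mm².
Direct shear f_v = P/L_w = 41.5×10³/340 = 122.1 N/mm.
Moment M = P × e = 41.5×10³ × 120 = 4980000 N·mm; bending f_b = M/S = 517 N/mm.
f_max = √(f_v² + f_b²) = √(122.1² + 517²) = 531.2 N/mm.
φr_n = 0.75 × 0.6 × 480 × (0.707 × 4) = 610.8 N/mm → adequate.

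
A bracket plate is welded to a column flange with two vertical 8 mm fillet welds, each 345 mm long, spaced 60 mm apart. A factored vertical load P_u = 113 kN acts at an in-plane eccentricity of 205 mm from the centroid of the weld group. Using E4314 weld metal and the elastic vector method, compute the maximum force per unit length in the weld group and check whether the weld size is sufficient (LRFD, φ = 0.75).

f_max ≈ 594 N/mm; adequate

E43XX → F_EXX = 430 MPa.
Total weld length L_w = 690 mm. Treat welds as unit-width lines.
Polar moment about centroid: J = 2[d³/12 + d(b/2)²] = 2[345³/12 + 345×30²] = 7465000 mm³.
Direct shear f_v = P/L_w = 113×10³ / 690 = 163.8 N/mm (vertical).
Torsion M = P·e = 113×10³ × 205 = 23165000 N·mm.
Critical point at (x, y) = (30, 172.5) from centroid. f_tx = M·y/J = 535.3 N/mm; f_ty = M·x/J = 93.1 N/mm.
Resultant f_max = √[f_tx² + (f_v + f_ty)²] = √[535.3² + (163.8 + 93.1)²] = 593.7 N/mm.
Capacity per unit length: φr_n = 0.75 × 0.6 × 430 × (0.707 × 8) = 1094 N/mm.
593.7 ≤ 1094 → adequate.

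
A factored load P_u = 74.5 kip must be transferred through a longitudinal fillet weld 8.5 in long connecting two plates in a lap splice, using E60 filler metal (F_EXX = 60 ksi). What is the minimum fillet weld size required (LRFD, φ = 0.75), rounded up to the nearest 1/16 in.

Total weld length L = 8.5 in.
Required throat t_e = P_u / (φ × 0.6 F_EXX × L) = 74.5 / (0.75 × 0.6 × 60 × 8.5) = 0.3246 in.
Required leg w = t_e / 0.707 = 0.4591 in → use 1/2 in.

w = 1/2 in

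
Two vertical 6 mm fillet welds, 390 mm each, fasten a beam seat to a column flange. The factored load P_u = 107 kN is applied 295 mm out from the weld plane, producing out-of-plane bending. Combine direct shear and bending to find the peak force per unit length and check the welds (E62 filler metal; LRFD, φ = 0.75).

f_max ≈ 638 N/mm; adequate

E62XX → F_EXX = 620 MPa.
L_w = 2 × 390 = 780 mm; section modulus (unit throat) S = 2 × L²/6 = 50700 mm².
Direct shear f_v = P/L_w = 107×10³/780 = 137.2 N/mm.
Moment M = P × e = 107×10³ × 295 = 31565000 N·mm; bending f_b = M/S = 622.6 N/mm.
f_max = √(f_v² + f_b²) = √(137.2² + 622.6²) = 637.5 N/mm.
φr_n = 0.75 × 0.6 × 620 × (0.707 × 6) = 1184 N/mm → adequate.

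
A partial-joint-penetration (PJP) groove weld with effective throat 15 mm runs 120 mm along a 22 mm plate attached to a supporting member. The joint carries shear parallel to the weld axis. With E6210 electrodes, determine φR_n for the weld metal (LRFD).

E62XX → F_EXX = 620 MPa.
Effective throat (given) t_e = 15 mm.
A_we = 15 × 120 = 1800 mm².
F_nw = 0.6 F_EXX = 372 MPa.
φR_n = 0.75 × 372 × 1800 × 10⁻³ = 502.2 kN.

φR_n ≈ 502 kN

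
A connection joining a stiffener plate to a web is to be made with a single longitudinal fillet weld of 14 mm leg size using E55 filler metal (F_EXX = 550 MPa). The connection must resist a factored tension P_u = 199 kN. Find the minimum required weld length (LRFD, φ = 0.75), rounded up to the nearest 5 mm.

Throat t_e = 0.707 × 14 = 9.898 mm.
φr_n = 0.75 × 0.6 × 550 × 9.898 × 10⁻³ = 2.45 kN/mm.
L_req = P_u / φr_n = 199 / 2.45 = 81.23 mm total.
Round up → use L = 85 mm.

L = 85 mm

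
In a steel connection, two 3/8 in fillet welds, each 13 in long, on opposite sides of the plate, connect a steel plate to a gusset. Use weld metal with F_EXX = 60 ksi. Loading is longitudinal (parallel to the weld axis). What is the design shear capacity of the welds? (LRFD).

Effective throat t_e = 0.707 × 0.375 = 0.2651 in.
Total length L = 26 in; A_we = 0.2651 × 26 = 6.893 in².
F_nw = 0.6 F_EXX = 0.6 × 60 = 36 ksi.
φR_n = 0.75 × 36 × 6.893 = 186.1 kip.

φR_n ≈ 186 kip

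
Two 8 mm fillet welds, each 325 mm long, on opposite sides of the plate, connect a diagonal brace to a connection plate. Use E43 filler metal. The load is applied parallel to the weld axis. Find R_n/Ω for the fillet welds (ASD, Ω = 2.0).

E43XX → F_EXX = 430 MPa.
Effective throat t_e = 0.707 × 8 = 5.656 mm.
Total length L = 650 mm; A_we = 5.656 × 650 = 3676 mm².
F_nw = 0.6 F_EXX = 0.6 × 430 = 258 MPa.
R_n = 258 × 3676 × 10⁻³ = 948.5 kN; R_n/Ω = 948.5/2.0 = 474.3 kN.

R_n/Ω ≈ 474 kN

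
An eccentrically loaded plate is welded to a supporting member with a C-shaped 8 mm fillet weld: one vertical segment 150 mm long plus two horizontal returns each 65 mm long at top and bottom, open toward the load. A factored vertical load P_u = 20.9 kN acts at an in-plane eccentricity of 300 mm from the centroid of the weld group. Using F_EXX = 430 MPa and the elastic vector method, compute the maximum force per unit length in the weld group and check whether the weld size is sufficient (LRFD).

Total weld length L_w = 280 mm. Treat welds as unit-width lines.
Centroid: x̄ = 2×65×32.5 / 280 = 15.09 mm from the vertical weld.
Polar moment about centroid: J = I_x + I_y = [150³/12 + 2×65×75²] + [150×15.09² + 2(65³/12 + 65×17.41²)] = 1132000 mm³.
Direct shear f_v = P/L_w = 20.9×10³ / 280 = 74.64 N/mm (vertical).
Torsion M = P·e = 20.9×10³ × 300 = 6270000 N·mm.
Critical point at (x, y) = (49.91, 75) from centroid. f_tx = M·y/J = 415.5 N/mm; f_ty = M·x/J = 276.5 N/mm.
Resultant f_max = √[f_tx² + (f_v + f_ty)²] = √[415.5² + (74.64 + 276.5)²] = 544 N/mm.
Capacity per unit length: φr_n = 0.75 × 0.6 × 430 × (0.707 × 8) = 1094 N/mm.
544 ≤ 1094 → adequate.

f_max ≈ 544 N/mm; adequate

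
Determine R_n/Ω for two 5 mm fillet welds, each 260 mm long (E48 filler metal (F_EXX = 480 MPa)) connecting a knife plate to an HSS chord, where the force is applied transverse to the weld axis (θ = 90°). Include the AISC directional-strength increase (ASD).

t_e = 0.707 × 5 = 3.535 mm; A_we = 3.535 × 520 = 1838 mm².
Directional factor: 1.0 + 0.5 sin^1.5(90°) = 1.5.
F_nw = 0.6 × 480 × 1.5 = 432 MPa.
R_n/Ω = (432 × 1838) / 2.0 × 10⁻³ = 397.1 kN.

R_n/Ω ≈ 397 kN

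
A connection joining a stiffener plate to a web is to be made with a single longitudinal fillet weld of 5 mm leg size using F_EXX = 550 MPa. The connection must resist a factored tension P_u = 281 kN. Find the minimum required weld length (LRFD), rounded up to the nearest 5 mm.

Throat t_e = 0.707 × 5 = 3.535 mm.
φr_n = 0.75 × 0.6 × 550 × 3.535 × 10⁻³ = 0.8749 kN/mm.
L_req = P_u / φr_n = 281 / 0.8749 = 321.2 mm total.
Round up → use L = 325 mm.

L = 325 mm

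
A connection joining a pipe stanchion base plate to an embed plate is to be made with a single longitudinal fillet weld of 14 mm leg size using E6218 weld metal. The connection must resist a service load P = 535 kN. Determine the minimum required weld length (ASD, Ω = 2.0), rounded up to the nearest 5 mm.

L = 295 mm

E62XX → F_EXX = 620 MPa.
Throat t_e = 0.707 × 14 = 9.898 mm.
r_n/Ω = (0.6 × 620 × 9.898) / 2.0 = 1841 N/mm = 1.841 kN/mm.
L_req = P / (r_n/Ω) = 535 / 1.841 = 290.6 mm total.
Round up → use L = 295 mm.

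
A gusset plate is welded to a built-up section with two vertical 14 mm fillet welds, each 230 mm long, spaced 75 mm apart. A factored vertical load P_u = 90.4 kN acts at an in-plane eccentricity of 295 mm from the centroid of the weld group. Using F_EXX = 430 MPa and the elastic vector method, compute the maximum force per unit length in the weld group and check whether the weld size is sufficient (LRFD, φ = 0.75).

Total weld length L_w = 460 mm. Treat welds as unit-width lines.
Polar moment about centroid: J = 2[d³/12 + d(b/2)²] = 2[230³/12 + 230×37.5²] = 2675000 mm³.
Direct shear f_v = P/L_w = 90.4×10³ / 460 = 196.5 N/mm (vertical).
Torsion M = P·e = 90.4×10³ × 295 = 26668000 N·mm.
Critical point at (x, y) = (37.5, 115) from centroid. f_tx = M·y/J = 1147 N/mm; f_ty = M·x/J = 373.9 N/mm.
Resultant f_max = √[f_tx² + (f_v + f_ty)²] = √[1147² + (196.5 + 373.9)²] = 1281 N/mm.
Capacity per unit length: φr_n = 0.75 × 0.6 × 430 × (0.707 × 14) = 1915 N/mm.
1281 ≤ 1915 → adequate.

f_max ≈ 1280 N/mm; adequate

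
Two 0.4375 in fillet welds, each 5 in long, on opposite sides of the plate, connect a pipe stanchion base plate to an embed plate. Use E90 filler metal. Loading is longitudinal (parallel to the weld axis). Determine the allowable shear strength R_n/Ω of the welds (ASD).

E90XX → F_EXX = 90 ksi.
Effective throat t_e = 0.707 × 0.4375 = 0.3093 in.
Total length L = 10 in; A_we = 0.3093 × 10 = 3.093 in².
F_nw = 0.6 F_EXX = 0.6 × 90 = 54 ksi.
R_n = 54 × 3.093 = 167 kip; R_n/Ω = 167/2.0 = 83.51 kip.

R_n/Ω ≈ 83.5 kip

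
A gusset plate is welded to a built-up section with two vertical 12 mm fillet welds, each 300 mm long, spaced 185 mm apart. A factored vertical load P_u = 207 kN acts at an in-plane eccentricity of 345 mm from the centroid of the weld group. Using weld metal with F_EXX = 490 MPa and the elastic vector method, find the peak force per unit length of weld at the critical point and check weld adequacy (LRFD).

Total weld length L_w = 600 mm. Treat welds as unit-width lines.
Polar moment about centroid: J = 2[d³/12 + d(b/2)²] = 2[300³/12 + 300×92.5²] = 9634000 mm³.
Direct shear f_v = P/L_w = 207×10³ / 600 = 345 N/mm (vertical).
Torsion M = P·e = 207×10³ × 345 = 71415000 N·mm.
Critical point at (x, y) = (92.5, 150) from centroid. f_tx = M·y/J = 1112 N/mm; f_ty = M·x/J = 685.7 N/mm.
Resultant f_max = √[f_tx² + (f_v + f_ty)²] = √[1112² + (345 + 685.7)²] = 1516 N/mm.
Capacity per unit length: φr_n = 0.75 × 0.6 × 490 × (0.707 × 12) = 1871 N/mm.
1516 ≤ 1871 → adequate.

f_max ≈ 1520 N/mm; adequate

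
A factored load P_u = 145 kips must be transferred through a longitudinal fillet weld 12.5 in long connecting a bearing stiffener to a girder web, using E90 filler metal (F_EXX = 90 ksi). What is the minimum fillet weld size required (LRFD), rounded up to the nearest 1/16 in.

Total weld length L = 12.5 in.
Required throat t_e = P_u / (φ × 0.6 F_EXX × L) = 145 / (0.75 × 0.6 × 90 × 12.5) = 0.2864 in.
Required leg w = t_e / 0.707 = 0.4051 in → use 7/16 in.

w = 7/16 in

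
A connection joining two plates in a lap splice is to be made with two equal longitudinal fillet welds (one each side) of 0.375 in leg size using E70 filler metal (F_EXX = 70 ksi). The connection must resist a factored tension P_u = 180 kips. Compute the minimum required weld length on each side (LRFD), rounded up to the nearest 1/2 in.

Throat t_e = 0.707 × 0.375 = 0.2651 in.
φr_n = 0.75 × 0.6 × 70 × 0.2651 = 8.351 kips/in.
L_req = P_u / φr_n = 180 / 8.351 = 21.55 in total.
Per side: 21.55 / 2 = 10.78 in.
Round up → use L = 11 in on each side.

L = 11 in on each side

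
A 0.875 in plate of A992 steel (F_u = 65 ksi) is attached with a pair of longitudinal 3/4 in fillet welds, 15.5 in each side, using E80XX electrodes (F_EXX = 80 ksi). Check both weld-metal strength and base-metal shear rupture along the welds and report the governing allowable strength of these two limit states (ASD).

R_n/Ω ≈ 395 kips (weld metal governs)

t_e = 0.707 × 0.75 = 0.5302 in; L = 31 in.
Weld metal: R_n/Ω = (1/2.0) × 0.6 × 80 × 0.5302 × 31 = 394.5 kips.
Base metal (shear rupture): R_n/Ω = (1/2.0) × 0.6 × 65 × 0.875 × 31 = 528.9 kips.
Governing: weld metal.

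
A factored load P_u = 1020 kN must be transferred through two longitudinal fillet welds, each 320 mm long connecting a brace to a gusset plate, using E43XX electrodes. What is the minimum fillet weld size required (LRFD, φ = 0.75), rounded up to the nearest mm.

E43XX → F_EXX = 430 MPa.
Total weld length L = 640 mm.
Required throat t_e = P_u / (φ × 0.6 F_EXX × L) = 1020 / (0.75 × 0.6 × 430 × 640 × 10⁻³) = 8.236 mm.
Required leg w = t_e / 0.707 = 11.65 mm → use 12 mm.

w = 12 mm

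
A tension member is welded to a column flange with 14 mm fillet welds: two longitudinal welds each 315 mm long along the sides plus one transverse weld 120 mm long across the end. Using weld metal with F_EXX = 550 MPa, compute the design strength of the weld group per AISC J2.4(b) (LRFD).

φR_n ≈ 1840 kN

t_e = 0.707 × 14 = 9.898 mm.
R_nwl = 0.6 × 550 × 9.898 × 630 × 10⁻³ = 2058 kN (longitudinal, 2 welds).
R_nwt = 0.6 × 550 × 9.898 × 120 × 10⁻³ = 392 kN (transverse, base value).
(i) R_nwl + R_nwt = 2450 kN; (ii) 0.85 R_nwl + 1.5 R_nwt = 2337 kN.
R_n = max = 2450 kN [governs: (i)]; φR_n = 1837 kN.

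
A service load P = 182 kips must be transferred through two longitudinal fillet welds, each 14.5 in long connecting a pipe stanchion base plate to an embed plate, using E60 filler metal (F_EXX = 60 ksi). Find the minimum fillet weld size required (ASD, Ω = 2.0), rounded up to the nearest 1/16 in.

w = 1/2 in

Total weld length L = 29 in.
Required throat t_e = P × Ω / (0.6 F_EXX × L) = 182 × 2.0 / (0.6 × 60 × 29) = 0.3487 in.
Required leg w = t_e / 0.707 = 0.4932 in → use 1/2 in.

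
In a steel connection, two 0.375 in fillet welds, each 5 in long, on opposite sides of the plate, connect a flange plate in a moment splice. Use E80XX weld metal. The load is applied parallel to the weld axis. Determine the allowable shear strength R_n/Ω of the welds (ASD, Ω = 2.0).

R_n/Ω ≈ 63.6 kips

E80XX → F_EXX = 80 ksi.
Effective throat t_e = 0.707 × 0.375 = 0.2651 in.
Total length L = 10 in; A_we = 0.2651 × 10 = 2.651 in².
F_nw = 0.6 F_EXX = 0.6 × 80 = 48 ksi.
R_n = 48 × 2.651 = 127.3 kips; R_n/Ω = 127.3/2.0 = 63.63 kips.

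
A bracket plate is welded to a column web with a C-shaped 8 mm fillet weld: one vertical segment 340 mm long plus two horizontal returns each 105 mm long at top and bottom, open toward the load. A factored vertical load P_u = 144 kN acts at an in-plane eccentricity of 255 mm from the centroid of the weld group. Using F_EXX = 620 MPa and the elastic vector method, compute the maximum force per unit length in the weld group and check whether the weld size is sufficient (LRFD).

Total weld length L_w = 550 mm. Treat welds as unit-width lines.
Centroid: x̄ = 2×105×52.5 / 550 = 20.05 mm from the vertical weld.
Polar moment about centroid: J = I_x + I_y = [340³/12 + 2×105×170²] + [340×20.05² + 2(105³/12 + 105×32.45²)] = 9895000 mm³.
Direct shear f_v = P/L_w = 144×10³ / 550 = 261.8 N/mm (vertical).
Torsion M = P·e = 144×10³ × 255 = 36720000 N·mm.
Critical point at (x, y) = (84.95, 170) from centroid. f_tx = M·y/J = 630.9 N/mm; f_ty = M·x/J = 315.3 N/mm.
Resultant f_max = √[f_tx² + (f_v + f_ty)²] = √[630.9² + (261.8 + 315.3)²] = 855 N/mm.
Capacity per unit length: φr_n = 0.75 × 0.6 × 620 × (0.707 × 8) = 1578 N/mm.
855 ≤ 1578 → adequate.

f_max ≈ 855 N/mm; adequate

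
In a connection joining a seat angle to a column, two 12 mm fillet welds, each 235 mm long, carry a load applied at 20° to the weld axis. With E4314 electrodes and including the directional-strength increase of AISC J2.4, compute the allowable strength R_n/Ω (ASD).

E43XX → F_EXX = 430 MPa.
t_e = 0.707 × 12 = 8.484 mm; A_we = 8.484 × 470 = 3987 mm².
Directional factor: 1.0 + 0.5 sin^1.5(20°) = 1.1.
F_nw = 0.6 × 430 × 1.1 = 283.8 MPa.
R_n/Ω = (283.8 × 3987) / 2.0 × 10⁻³ = 565.8 kN.

R_n/Ω ≈ 566 kN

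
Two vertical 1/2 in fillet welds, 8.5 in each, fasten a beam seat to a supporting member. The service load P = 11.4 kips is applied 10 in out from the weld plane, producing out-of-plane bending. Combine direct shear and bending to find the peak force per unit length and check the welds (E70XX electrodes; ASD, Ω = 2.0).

f_max ≈ 4.78 kip/in; adequate

E70XX → F_EXX = 70 ksi.
L_w = 2 × 8.5 = 17 in; section modulus (unit throat) S = 2 × L²/6 = 24.08 in².
Direct shear f_v = P/L_w = 11.4/17 = 0.6706 kip/in.
Moment M = P × e = 11.4 × 10 = 114 kip·in; bending f_b = M/S = 4.734 kip/in.
f_max = √(f_v² + f_b²) = √(0.6706² + 4.734²) = 4.781 kip/in.
r_n/Ω = (1/2.0) × 0.6 × 70 × (0.707 × 0.5) = 7.423 kip/in → adequate.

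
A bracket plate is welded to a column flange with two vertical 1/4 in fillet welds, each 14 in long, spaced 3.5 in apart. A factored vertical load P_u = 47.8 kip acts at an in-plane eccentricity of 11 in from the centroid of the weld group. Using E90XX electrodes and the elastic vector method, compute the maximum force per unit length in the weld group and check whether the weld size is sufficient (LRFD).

E90XX → F_EXX = 90 ksi.
Total weld length L_w = 28 in. Treat welds as unit-width lines.
Polar moment about centroid: J = 2[d³/12 + d(b/2)²] = 2[14³/12 + 14×1.75²] = 543.1 in³.
Direct shear f_v = P/L_w = 47.8 / 28 = 1.707 kip/in (vertical).
Torsion M = P·e = 47.8 × 11 = 525.8 kip·in.
Critical point at (x, y) = (1.75, 7) from centroid. f_tx = M·y/J = 6.777 kip/in; f_ty = M·x/J = 1.694 kip/in.
Resultant f_max = √[f_tx² + (f_v + f_ty)²] = √[6.777² + (1.707 + 1.694)²] = 7.583 kip/in.
Capacity per unit length: φr_n = 0.75 × 0.6 × 90 × (0.707 × 0.25) = 7.158 kip/in.
7.583 > 7.158 → NOT adequate.

f_max ≈ 7.58 kip/in; NOT adequate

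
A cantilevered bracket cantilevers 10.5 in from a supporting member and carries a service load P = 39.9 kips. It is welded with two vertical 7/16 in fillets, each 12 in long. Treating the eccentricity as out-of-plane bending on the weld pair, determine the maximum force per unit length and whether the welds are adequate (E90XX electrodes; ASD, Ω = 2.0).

f_max ≈ 8.89 kip/in; NOT adequate

E90XX → F_EXX = 90 ksi.
L_w = 2 × 12 = 24 in; section modulus (unit throat) S = 2 × L²/6 = 48 in².
Direct shear f_v = P/L_w = 39.9/24 = 1.662 kip/in.
Moment M = P × e = 39.9 × 10.5 = 418.95 kip·in; bending f_b = M/S = 8.728 kip/in.
f_max = √(f_v² + f_b²) = √(1.662² + 8.728²) = 8.885 kip/in.
r_n/Ω = (1/2.0) × 0.6 × 90 × (0.707 × 0.4375) = 8.351 kip/in → NOT adequate.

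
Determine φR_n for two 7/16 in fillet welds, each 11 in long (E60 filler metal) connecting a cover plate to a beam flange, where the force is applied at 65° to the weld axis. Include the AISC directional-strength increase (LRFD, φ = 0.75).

φR_n ≈ 263 kip

E60XX → F_EXX = 60 ksi.
t_e = 0.707 × 0.4375 = 0.3093 in; A_we = 0.3093 × 22 = 6.805 in².
Directional factor: 1.0 + 0.5 sin^1.5(65°) = 1.431.
F_nw = 0.6 × 60 × 1.431 = 51.53 ksi.
φR_n = 0.75 × 51.53 × 6.805 = 263 kip.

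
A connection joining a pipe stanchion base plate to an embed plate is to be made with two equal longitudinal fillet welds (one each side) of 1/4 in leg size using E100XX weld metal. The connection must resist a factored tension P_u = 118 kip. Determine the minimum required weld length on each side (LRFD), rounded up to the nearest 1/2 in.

L = 7.5 in on each side

E100XX → F_EXX = 100 ksi.
Throat t_e = 0.707 × 0.25 = 0.1767 in.
φr_n = 0.75 × 0.6 × 100 × 0.1767 = 7.954 kip/in.
L_req = P_u / φr_n = 118 / 7.954 = 14.84 in total.
Per side: 14.84 / 2 = 7.418 in.
Round up → use L = 7.5 in on each side.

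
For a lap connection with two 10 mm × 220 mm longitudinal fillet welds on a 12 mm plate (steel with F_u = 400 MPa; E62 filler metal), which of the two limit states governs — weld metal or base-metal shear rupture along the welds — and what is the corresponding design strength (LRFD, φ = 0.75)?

φR_n ≈ 868 kN (weld metal governs)

E62XX → F_EXX = 620 MPa.
t_e = 0.707 × 10 = 7.07 mm; L = 440 mm.
Weld metal: φR_n = 0.75 × 0.6 × 620 × 7.07 × 440 × 10⁻³ = 867.9 kN.
Base metal (shear rupture): φR_n = 0.75 × 0.6 × 400 × 12 × 440 × 10⁻³ = 950.4 kN.
Governing: weld metal.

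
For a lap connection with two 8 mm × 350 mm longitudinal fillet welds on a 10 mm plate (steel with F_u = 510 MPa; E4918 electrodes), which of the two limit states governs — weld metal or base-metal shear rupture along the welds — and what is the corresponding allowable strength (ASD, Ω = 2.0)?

R_n/Ω ≈ 582 kN (weld metal governs)

E49XX → F_EXX = 490 MPa.
t_e = 0.707 × 8 = 5.656 mm; L = 700 mm.
Weld metal: R_n/Ω = (1/2.0) × 0.6 × 490 × 5.656 × 700 × 10⁻³ = 582 kN.
Base metal (shear rupture): R_n/Ω = (1/2.0) × 0.6 × 510 × 10 × 700 × 10⁻³ = 1071 kN.
Governing: weld metal.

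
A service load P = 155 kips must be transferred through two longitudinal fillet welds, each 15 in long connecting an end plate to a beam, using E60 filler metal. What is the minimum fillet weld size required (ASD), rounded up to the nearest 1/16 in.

w = 7/16 in

E60XX → F_EXX = 60 ksi.
Total weld length L = 30 in.
Required throat t_e = P × Ω / (0.6 F_EXX × L) = 155 × 2.0 / (0.6 × 60 × 30) = 0.287 in.
Required leg w = t_e / 0.707 = 0.406 in → use 7/16 in.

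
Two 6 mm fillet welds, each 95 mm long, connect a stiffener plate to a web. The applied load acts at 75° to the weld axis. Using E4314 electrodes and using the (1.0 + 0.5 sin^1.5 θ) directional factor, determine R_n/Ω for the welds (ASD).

E43XX → F_EXX = 430 MPa.
t_e = 0.707 × 6 = 4.242 mm; A_we = 4.242 × 190 = 806 mm².
Directional factor: 1.0 + 0.5 sin^1.5(75°) = 1.475.
F_nw = 0.6 × 430 × 1.475 = 380.5 MPa.
R_n/Ω = (380.5 × 806) / 2.0 × 10⁻³ = 153.3 kN.

R_n/Ω ≈ 153 kN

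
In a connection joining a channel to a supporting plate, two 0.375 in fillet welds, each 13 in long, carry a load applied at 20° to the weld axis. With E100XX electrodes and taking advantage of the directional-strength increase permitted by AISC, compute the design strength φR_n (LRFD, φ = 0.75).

E100XX → F_EXX = 100 ksi.
t_e = 0.707 × 0.375 = 0.2651 in; A_we = 0.2651 × 26 = 6.893 in².
Directional factor: 1.0 + 0.5 sin^1.5(20°) = 1.1.
F_nw = 0.6 × 100 × 1.1 = 66 ksi.
φR_n = 0.75 × 66 × 6.893 = 341.2 kip.

φR_n ≈ 341 kip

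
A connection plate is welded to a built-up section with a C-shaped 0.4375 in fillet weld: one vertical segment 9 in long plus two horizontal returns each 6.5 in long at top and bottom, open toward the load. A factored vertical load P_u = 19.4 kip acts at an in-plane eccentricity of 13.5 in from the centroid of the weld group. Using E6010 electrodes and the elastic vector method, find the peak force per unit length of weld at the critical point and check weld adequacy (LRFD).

E60XX → F_EXX = 60 ksi.
Total weld length L_w = 22 in. Treat welds as unit-width lines.
Centroid: x̄ = 2×6.5×3.25 / 22 = 1.92 in from the vertical weld.
Polar moment about centroid: J = I_x + I_y = [9³/12 + 2×6.5×4.5²] + [9×1.92² + 2(6.5³/12 + 6.5×1.33²)] = 425.9 in³.
Direct shear f_v = P/L_w = 19.4 / 22 = 0.8818 kip/in (vertical).
Torsion M = P·e = 19.4 × 13.5 = 261.9 kip·in.
Critical point at (x, y) = (4.58, 4.5) from centroid. f_tx = M·y/J = 2.767 kip/in; f_ty = M·x/J = 2.816 kip/in.
Resultant f_max = √[f_tx² + (f_v + f_ty)²] = √[2.767² + (0.8818 + 2.816)²] = 4.618 kip/in.
Capacity per unit length: φr_n = 0.75 × 0.6 × 60 × (0.707 × 0.4375) = 8.351 kip/in.
4.618 ≤ 8.351 → adequate.

f_max ≈ 4.62 kip/in; adequate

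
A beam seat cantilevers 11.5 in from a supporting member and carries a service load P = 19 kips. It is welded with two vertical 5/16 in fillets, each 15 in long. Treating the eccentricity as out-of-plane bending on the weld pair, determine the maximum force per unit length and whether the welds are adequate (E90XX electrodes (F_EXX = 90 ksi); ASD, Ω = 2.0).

f_max ≈ 2.98 kip/in; adequate

L_w = 2 × 15 = 30 in; section modulus (unit throat) S = 2 × L²/6 = 75 in².
Direct shear f_v = P/L_w = 19/30 = 0.6333 kip/in.
Moment M = P × e = 19 × 11.5 = 218.5 kip·in; bending f_b = M/S = 2.913 kip/in.
f_max = √(f_v² + f_b²) = √(0.6333² + 2.913²) = 2.981 kip/in.
r_n/Ω = (1/2.0) × 0.6 × 90 × (0.707 × 0.3125) = 5.965 kip/in → adequate.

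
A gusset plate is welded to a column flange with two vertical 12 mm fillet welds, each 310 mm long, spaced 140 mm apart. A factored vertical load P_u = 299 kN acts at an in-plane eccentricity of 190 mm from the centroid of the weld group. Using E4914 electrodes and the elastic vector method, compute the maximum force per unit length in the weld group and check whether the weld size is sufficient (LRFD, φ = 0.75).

f_max ≈ 1470 N/mm; adequate

E49XX → F_EXX = 490 MPa.
Total weld length L_w = 620 mm. Treat welds as unit-width lines.
Polar moment about centroid: J = 2[d³/12 + d(b/2)²] = 2[310³/12 + 310×70²] = 8003000 mm³.
Direct shear f_v = P/L_w = 299×10³ / 620 = 482.3 N/mm (vertical).
Torsion M = P·e = 299×10³ × 190 = 56810000 N·mm.
Critical point at (x, y) = (70, 155) from centroid. f_tx = M·y/J = 1100 N/mm; f_ty = M·x/J = 496.9 N/mm.
Resultant f_max = √[f_tx² + (f_v + f_ty)²] = √[1100² + (482.3 + 496.9)²] = 1473 N/mm.
Capacity per unit length: φr_n = 0.75 × 0.6 × 490 × (0.707 × 12) = 1871 N/mm.
1473 ≤ 1871 → adequate.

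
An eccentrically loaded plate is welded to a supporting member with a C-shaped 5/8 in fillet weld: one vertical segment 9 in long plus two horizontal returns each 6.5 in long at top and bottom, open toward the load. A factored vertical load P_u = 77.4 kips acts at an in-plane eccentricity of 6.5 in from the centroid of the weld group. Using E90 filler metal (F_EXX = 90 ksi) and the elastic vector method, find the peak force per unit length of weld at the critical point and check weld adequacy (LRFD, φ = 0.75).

f_max ≈ 10.4 kip/in; adequate

Total weld length L_w = 22 in. Treat welds as unit-width lines.
Centroid: x̄ = 2×6.5×3.25 / 22 = 1.92 in from the vertical weld.
Polar moment about centroid: J = I_x + I_y = [9³/12 + 2×6.5×4.5²] + [9×1.92² + 2(6.5³/12 + 6.5×1.33²)] = 425.9 in³.
Direct shear f_v = P/L_w = 77.4 / 22 = 3.518 kip/in (vertical).
Torsion M = P·e = 77.4 × 6.5 = 503.1 kip·in.
Critical point at (x, y) = (4.58, 4.5) from centroid. f_tx = M·y/J = 5.315 kip/in; f_ty = M·x/J = 5.409 kip/in.
Resultant f_max = √[f_tx² + (f_v + f_ty)²] = √[5.315² + (3.518 + 5.409)²] = 10.39 kip/in.
Capacity per unit length: φr_n = 0.75 × 0.6 × 90 × (0.707 × 0.625) = 17.9 kip/in.
10.39 ≤ 17.9 → adequate.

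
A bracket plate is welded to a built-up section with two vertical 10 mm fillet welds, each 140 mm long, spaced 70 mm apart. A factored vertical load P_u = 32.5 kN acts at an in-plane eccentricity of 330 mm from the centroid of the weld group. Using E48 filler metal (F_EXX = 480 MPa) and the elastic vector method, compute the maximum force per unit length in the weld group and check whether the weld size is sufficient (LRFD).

f_max ≈ 1110 N/mm; adequate

Total weld length L_w = 280 mm. Treat welds as unit-width lines.
Polar moment about centroid: J = 2[d³/12 + d(b/2)²] = 2[140³/12 + 140×35²] = 800300 mm³.
Direct shear f_v = P/L_w = 32.5×10³ / 280 = 116.1 N/mm (vertical).
Torsion M = P·e = 32.5×10³ × 330 = 10725000 N·mm.
Critical point at (x, y) = (35, 70) from centroid. f_tx = M·y/J = 938 N/mm; f_ty = M·x/J = 469 N/mm.
Resultant f_max = √[f_tx² + (f_v + f_ty)²] = √[938² + (116.1 + 469)²] = 1106 N/mm.
Capacity per unit length: φr_n = 0.75 × 0.6 × 480 × (0.707 × 10) = 1527 N/mm.
1106 ≤ 1527 → adequate.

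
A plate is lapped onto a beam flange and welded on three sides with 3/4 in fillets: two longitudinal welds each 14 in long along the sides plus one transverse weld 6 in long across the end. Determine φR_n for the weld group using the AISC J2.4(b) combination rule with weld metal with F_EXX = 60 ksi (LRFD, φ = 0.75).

t_e = 0.707 × 0.75 = 0.5302 in.
R_nwl = 0.6 × 60 × 0.5302 × 28 = 534.5 kip (longitudinal, 2 welds).
R_nwt = 0.6 × 60 × 0.5302 × 6 = 114.5 kip (transverse, base value).
(i) R_nwl + R_nwt = 649 kip; (ii) 0.85 R_nwl + 1.5 R_nwt = 626.1 kip.
R_n = max = 649 kip [governs: (i)]; φR_n = 486.8 kip.

φR_n ≈ 487 kip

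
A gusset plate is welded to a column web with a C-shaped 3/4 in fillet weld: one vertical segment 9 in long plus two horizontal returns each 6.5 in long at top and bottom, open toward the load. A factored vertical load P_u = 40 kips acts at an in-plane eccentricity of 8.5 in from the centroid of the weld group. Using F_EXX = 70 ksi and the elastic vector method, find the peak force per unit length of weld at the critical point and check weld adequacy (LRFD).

f_max ≈ 6.55 kip/in; adequate

Total weld length L_w = 22 in. Treat welds as unit-width lines.
Centroid: x̄ = 2×6.5×3.25 / 22 = 1.92 in from the vertical weld.
Polar moment about centroid: J = I_x + I_y = [9³/12 + 2×6.5×4.5²] + [9×1.92² + 2(6.5³/12 + 6.5×1.33²)] = 425.9 in³.
Direct shear f_v = P/L_w = 40 / 22 = 1.818 kip/in (vertical).
Torsion M = P·e = 40 × 8.5 = 340 kip·in.
Critical point at (x, y) = (4.58, 4.5) from centroid. f_tx = M·y/J = 3.592 kip/in; f_ty = M·x/J = 3.656 kip/in.
Resultant f_max = √[f_tx² + (f_v + f_ty)²] = √[3.592² + (1.818 + 3.656)²] = 6.547 kip/in.
Capacity per unit length: φr_n = 0.75 × 0.6 × 70 × (0.707 × 0.75) = 16.7 kip/in.
6.547 ≤ 16.7 → adequate.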